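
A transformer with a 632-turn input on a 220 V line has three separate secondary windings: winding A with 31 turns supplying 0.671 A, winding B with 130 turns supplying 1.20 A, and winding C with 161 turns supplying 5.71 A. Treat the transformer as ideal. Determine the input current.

I_in ≈ 1.73 A

V_A = 220 × 31/632 = 10.791 V; V_B = 220 × 130/632 = 45.253 V; V_C = 220 × 161/632 = 56.044 V.
P_out = V_A I_A + V_B I_B + V_C I_C = 10.791×0.671 + 45.253×1.20 + 56.044×5.71 = 7.2409 + 54.304 + 320.01 = 381.56 W.
Ideal ⇒ P_in = P_out, so I_in = P_out/V_in = 381.56/220 = 1.73 A.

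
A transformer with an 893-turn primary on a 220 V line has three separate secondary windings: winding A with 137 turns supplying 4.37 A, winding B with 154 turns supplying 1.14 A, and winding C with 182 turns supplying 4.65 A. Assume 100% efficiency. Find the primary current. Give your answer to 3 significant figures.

V_A = 220 × 137/893 = 33.751 V; V_B = 220 × 154/893 = 37.940 V; V_C = 220 × 182/893 = 44.838 V.
P_out = V_A I_A + V_B I_B + V_C I_C = 33.751×4.37 + 37.940×1.14 + 44.838×4.65 = 147.49 + 43.251 + 208.49 = 399.24 W.
Ideal ⇒ P_in = P_out, so I_p = P_out/V_p = 399.24/220 = 1.81 A.

I_p ≈ 1.81 A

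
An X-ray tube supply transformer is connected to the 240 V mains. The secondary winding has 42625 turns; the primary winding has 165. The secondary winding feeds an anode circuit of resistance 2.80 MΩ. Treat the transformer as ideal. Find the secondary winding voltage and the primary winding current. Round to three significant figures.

V_s ≈ 62000 V, I_p ≈ 5.72 A

V_s = V_p × N_s/N_p = 240 × 42625/165 = 62000 V.
I_s = V_s/R = 62000/(2.80×10^6) = 0.022143 A.
I_p = I_s × N_s/N_p = 0.022143 × 42625/165 = 5.72 A.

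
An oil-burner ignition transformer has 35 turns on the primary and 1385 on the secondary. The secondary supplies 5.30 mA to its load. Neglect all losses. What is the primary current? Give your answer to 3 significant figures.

For an ideal transformer I_p/I_s = N_s/N_p, so I_p = 0.00530 × 1385/35 = 0.210 A.

I_p ≈ 0.210 A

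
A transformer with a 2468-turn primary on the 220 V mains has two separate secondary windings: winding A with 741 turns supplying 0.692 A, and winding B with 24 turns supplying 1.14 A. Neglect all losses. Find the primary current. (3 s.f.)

V_A = 220 × 741/2468 = 66.053 V; V_B = 220 × 24/2468 = 2.1394 V.
P_out = V_A I_A + V_B I_B = 66.053×0.692 + 2.1394×1.14 = 45.709 + 2.4389 = 48.148 W.
Ideal ⇒ P_in = P_out, so I_p = P_out/V_p = 48.148/220 = 0.219 A.

I_p ≈ 0.219 A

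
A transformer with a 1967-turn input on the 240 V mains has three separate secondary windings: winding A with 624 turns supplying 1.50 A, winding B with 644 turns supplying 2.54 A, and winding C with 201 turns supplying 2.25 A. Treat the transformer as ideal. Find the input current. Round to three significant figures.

V_A = 240 × 624/1967 = 76.136 V; V_B = 240 × 644/1967 = 78.577 V; V_C = 240 × 201/1967 = 24.525 V.
P_out = V_A I_A + V_B I_B + V_C I_C = 76.136×1.50 + 78.577×2.54 + 24.525×2.25 = 114.20 + 199.58 + 55.180 = 368.97 W.
Ideal ⇒ P_in = P_out, so I_in = P_out/V_in = 368.97/240 = 1.54 A.

I_in ≈ 1.54 A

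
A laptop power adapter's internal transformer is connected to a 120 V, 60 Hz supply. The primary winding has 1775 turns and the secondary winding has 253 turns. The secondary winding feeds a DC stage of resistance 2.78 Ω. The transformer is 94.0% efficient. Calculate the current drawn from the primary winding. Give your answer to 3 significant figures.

I_p ≈ 0.933 A

V_s = 120 × 253/1775 = 17.104 V.
I_s = V_s/R = 17.104/2.78 = 6.1526 A.
P_out = V_s I_s = 17.104 × 6.1526 = 105.24 W.
P_in = P_out/η = 105.24/0.940 = 111.95 W.
I_p = P_in/V_p = 111.95/120 = 0.933 A.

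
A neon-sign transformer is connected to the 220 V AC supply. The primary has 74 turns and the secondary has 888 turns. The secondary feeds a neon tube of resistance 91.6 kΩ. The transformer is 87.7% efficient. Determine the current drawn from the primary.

V_s = 220 × 888/74 = 2640.0 V.
I_s = V_s/R = 2640.0/91600 = 0.028821 A.
P_out = V_s I_s = 2640.0 × 0.028821 = 76.087 W.
P_in = P_out/η = 76.087/0.877 = 86.759 W.
I_p = P_in/V_p = 86.759/220 = 0.394 A.

I_p ≈ 0.394 A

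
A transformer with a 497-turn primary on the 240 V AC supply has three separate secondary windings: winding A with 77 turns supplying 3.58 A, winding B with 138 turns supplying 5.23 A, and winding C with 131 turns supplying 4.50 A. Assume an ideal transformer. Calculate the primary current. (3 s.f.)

V_A = 240 × 77/497 = 37.183 V; V_B = 240 × 138/497 = 66.640 V; V_C = 240 × 131/497 = 63.260 V.
P_out = V_A I_A + V_B I_B + V_C I_C = 37.183×3.58 + 66.640×5.23 + 63.260×4.50 = 133.12 + 348.53 + 284.67 = 766.31 W.
Ideal ⇒ P_in = P_out, so I_p = P_out/V_p = 766.31/240 = 3.19 A.

I_p ≈ 3.19 A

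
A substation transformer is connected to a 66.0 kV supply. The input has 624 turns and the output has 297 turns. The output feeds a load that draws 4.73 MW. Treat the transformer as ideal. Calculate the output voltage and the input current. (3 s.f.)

V_out ≈ 31400 V, I_in ≈ 71.7 A

V_out = V_in × N_out/N_in = 66000 × 297/624 = 31413 V.
I_out = P/V_out = 4.73×10^6/31413 = 150.57 A.
I_in = I_out × N_out/N_in = 150.57 × 297/624 = 71.7 A.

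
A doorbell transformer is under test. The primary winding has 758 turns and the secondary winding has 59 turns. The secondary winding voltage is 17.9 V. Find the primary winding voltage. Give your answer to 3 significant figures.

V_p ≈ 230 V

V_p/V_s = N_p/N_s, so V_p = 17.9 × 758/59 = 230 V.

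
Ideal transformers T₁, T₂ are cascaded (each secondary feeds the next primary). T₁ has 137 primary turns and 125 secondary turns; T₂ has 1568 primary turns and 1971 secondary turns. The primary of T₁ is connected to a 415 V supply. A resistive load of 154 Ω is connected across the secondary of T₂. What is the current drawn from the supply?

I_supply ≈ 3.54 A

Secondary of T₁: V = 415.00 × 125/137 = 378.65 V.
Secondary of T₂: V = 378.65 × 1971/1568 = 475.97 V.
I_load = 475.97/154 = 3.0907 A, so P_out = 475.97 × 3.0907 = 1471.1 W.
All ideal ⇒ P_in = P_out, so I_supply = 1471.1/415 = 3.54 A.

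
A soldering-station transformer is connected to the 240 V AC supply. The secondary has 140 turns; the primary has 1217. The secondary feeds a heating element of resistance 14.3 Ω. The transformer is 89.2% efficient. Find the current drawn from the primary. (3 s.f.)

I_p ≈ 0.249 A

V_s = 240 × 140/1217 = 27.609 V.
I_s = V_s/R = 27.609/14.3 = 1.9307 A.
P_out = V_s I_s = 27.609 × 1.9307 = 53.304 W.
P_in = P_out/η = 53.304/0.892 = 59.758 W.
I_p = P_in/V_p = 59.758/240 = 0.249 A.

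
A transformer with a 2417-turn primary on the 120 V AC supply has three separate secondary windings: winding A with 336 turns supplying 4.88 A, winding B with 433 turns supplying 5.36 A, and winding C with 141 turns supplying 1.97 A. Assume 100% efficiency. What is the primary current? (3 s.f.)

V_A = 120 × 336/2417 = 16.682 V; V_B = 120 × 433/2417 = 21.498 V; V_C = 120 × 141/2417 = 7.0004 V.
P_out = V_A I_A + V_B I_B + V_C I_C = 16.682×4.88 + 21.498×5.36 + 7.0004×1.97 = 81.407 + 115.23 + 13.791 = 210.43 W.
Ideal ⇒ P_in = P_out, so I_p = P_out/V_p = 210.43/120 = 1.75 A.

I_p ≈ 1.75 A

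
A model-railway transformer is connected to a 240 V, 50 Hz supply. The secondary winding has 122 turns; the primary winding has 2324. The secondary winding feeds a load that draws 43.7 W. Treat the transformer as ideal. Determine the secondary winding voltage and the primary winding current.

V_s = V_p × N_s/N_p = 240 × 122/2324 = 12.599 V.
I_s = P/V_s = 43.7/12.599 = 3.4685 A.
I_p = I_s × N_s/N_p = 3.4685 × 122/2324 = 0.182 A.

V_s ≈ 12.6 V, I_p ≈ 0.182 A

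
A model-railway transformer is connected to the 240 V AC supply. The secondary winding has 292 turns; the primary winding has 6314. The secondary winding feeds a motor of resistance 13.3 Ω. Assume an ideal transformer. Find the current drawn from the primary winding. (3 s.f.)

I_p ≈ 0.0386 A

V_s = V_p × N_s/N_p = 240 × 292/6314 = 11.099 V.
I_s = V_s/R = 11.099/13.3 = 0.83452 A.
For an ideal transformer I_p N_p = I_s N_s, so I_p = 0.83452 × 292/6314 = 0.0386 A.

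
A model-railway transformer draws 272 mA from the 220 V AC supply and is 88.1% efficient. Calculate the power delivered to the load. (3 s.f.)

P_out ≈ 52.7 W

P_in = V_p I_p = 220 × 0.272 = 59.840 W.
P_out = η P_in = 0.881 × 59.840 = 52.7 W.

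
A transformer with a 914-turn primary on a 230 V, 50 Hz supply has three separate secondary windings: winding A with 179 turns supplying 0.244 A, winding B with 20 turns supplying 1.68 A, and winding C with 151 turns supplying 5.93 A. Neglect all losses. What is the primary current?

V_A = 230 × 179/914 = 45.044 V; V_B = 230 × 20/914 = 5.0328 V; V_C = 230 × 151/914 = 37.998 V.
P_out = V_A I_A + V_B I_B + V_C I_C = 45.044×0.244 + 5.0328×1.68 + 37.998×5.93 = 10.991 + 8.4551 + 225.33 = 244.77 W.
Ideal ⇒ P_in = P_out, so I_p = P_out/V_p = 244.77/230 = 1.06 A.

I_p ≈ 1.06 A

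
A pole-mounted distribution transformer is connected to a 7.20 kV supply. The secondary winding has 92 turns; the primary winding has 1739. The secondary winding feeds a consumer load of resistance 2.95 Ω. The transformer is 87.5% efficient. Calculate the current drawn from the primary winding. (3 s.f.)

V_s = 7200 × 92/1739 = 380.91 V.
I_s = V_s/R = 380.91/2.95 = 129.12 A.
P_out = V_s I_s = 380.91 × 129.12 = 49184 W.
P_in = P_out/η = 49184/0.875 = 56210 W.
I_p = P_in/V_p = 56210/7200 = 7.81 A.

I_p ≈ 7.81 A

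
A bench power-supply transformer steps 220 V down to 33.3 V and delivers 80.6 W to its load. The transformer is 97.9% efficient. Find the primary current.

I_p ≈ 0.374 A

P_in = P_out/η = 80.6/0.979 = 82.329 W.
I_p = P_in/V_p = 82.329/220 = 0.374 A.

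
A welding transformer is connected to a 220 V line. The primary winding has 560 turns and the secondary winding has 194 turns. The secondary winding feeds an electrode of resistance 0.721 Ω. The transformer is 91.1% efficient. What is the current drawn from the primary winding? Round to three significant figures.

V_s = 220 × 194/560 = 76.214 V.
I_s = V_s/R = 76.214/0.721 = 105.71 A.
P_out = V_s I_s = 76.214 × 105.71 = 8056.3 W.
P_in = P_out/η = 8056.3/0.911 = 8843.4 W.
I_p = P_in/V_p = 8843.4/220 = 40.2 A.

I_p ≈ 40.2 A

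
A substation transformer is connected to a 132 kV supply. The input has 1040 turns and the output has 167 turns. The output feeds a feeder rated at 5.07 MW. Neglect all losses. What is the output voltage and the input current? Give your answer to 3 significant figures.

V_out ≈ 21200 V, I_in ≈ 38.4 A

V_out = V_in × N_out/N_in = 132000 × 167/1040 = 21196 V.
I_out = P/V_out = 5.07×10^6/21196 = 239.19 A.
I_in = I_out × N_out/N_in = 239.19 × 167/1040 = 38.4 A.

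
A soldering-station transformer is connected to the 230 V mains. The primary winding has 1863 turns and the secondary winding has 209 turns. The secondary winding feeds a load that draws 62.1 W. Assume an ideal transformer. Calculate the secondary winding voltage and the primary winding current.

V_s = V_p × N_s/N_p = 230 × 209/1863 = 25.802 V.
I_s = P/V_s = 62.1/25.802 = 2.4067 A.
I_p = I_s × N_s/N_p = 2.4067 × 209/1863 = 0.270 A.

V_s ≈ 25.8 V, I_p ≈ 0.270 A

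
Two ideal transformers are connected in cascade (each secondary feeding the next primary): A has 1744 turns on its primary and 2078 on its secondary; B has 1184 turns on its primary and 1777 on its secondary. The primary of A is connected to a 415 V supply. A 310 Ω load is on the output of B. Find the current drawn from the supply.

I_supply ≈ 4.28 A

Secondary of A: V = 415.00 × 2078/1744 = 494.48 V.
Secondary of B: V = 494.48 × 1777/1184 = 742.13 V.
I_load = 742.13/310 = 2.3940 A, so P_out = 742.13 × 2.3940 = 1776.7 W.
All ideal ⇒ P_in = P_out, so I_supply = 1776.7/415 = 4.28 A.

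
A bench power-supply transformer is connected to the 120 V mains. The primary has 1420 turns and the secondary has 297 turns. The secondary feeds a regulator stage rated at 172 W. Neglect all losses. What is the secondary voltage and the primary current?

V_s = V_p × N_s/N_p = 120 × 297/1420 = 25.099 V.
I_s = P/V_s = 172/25.099 = 6.8530 A.
I_p = I_s × N_s/N_p = 6.8530 × 297/1420 = 1.43 A.

V_s ≈ 25.1 V, I_p ≈ 1.43 A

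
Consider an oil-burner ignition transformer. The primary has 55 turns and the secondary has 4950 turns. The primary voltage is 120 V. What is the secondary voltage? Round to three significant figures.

V_s ≈ 10800 V

V_s/V_p = N_s/N_p, so V_s = 120 × 4950/55 = 10800 V.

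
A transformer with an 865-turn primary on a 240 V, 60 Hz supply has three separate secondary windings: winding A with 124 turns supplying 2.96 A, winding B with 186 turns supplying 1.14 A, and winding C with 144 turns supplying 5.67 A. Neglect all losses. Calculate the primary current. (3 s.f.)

V_A = 240 × 124/865 = 34.405 V; V_B = 240 × 186/865 = 51.607 V; V_C = 240 × 144/865 = 39.954 V.
P_out = V_A I_A + V_B I_B + V_C I_C = 34.405×2.96 + 51.607×1.14 + 39.954×5.67 = 101.84 + 58.832 + 226.54 = 387.21 W.
Ideal ⇒ P_in = P_out, so I_p = P_out/V_p = 387.21/240 = 1.61 A.

I_p ≈ 1.61 A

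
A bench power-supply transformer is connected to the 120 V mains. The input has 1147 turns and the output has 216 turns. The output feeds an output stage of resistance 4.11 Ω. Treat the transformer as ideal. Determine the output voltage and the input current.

V_out ≈ 22.6 V, I_in ≈ 1.04 A

V_out = V_in × N_out/N_in = 120 × 216/1147 = 22.598 V.
I_out = V_out/R = 22.598/4.11 = 5.4983 A.
I_in = I_out × N_out/N_in = 5.4983 × 216/1147 = 1.04 A.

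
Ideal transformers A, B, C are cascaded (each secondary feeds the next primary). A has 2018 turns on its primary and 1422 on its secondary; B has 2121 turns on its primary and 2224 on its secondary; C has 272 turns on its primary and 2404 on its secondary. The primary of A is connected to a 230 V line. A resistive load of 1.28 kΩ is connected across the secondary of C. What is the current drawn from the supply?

I_supply ≈ 7.66 A

Secondary of A: V = 230.00 × 1422/2018 = 162.07 V.
Secondary of B: V = 162.07 × 2224/2121 = 169.94 V.
Secondary of C: V = 169.94 × 2404/272 = 1502.0 V.
I_load = 1502.0/1280 = 1.1734 A, so P_out = 1502.0 × 1.1734 = 1762.5 W.
All ideal ⇒ P_in = P_out, so I_supply = 1762.5/230 = 7.66 A.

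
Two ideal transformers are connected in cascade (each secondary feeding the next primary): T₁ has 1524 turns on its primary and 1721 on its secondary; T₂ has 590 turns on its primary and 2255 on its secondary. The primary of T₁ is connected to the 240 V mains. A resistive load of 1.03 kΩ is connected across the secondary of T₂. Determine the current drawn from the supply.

I_supply ≈ 4.34 A

After T₁: V = 240.00 × 1721/1524 = 271.02 V.
After T₂: V = 271.02 × 2255/590 = 1035.9 V.
I_load = 1035.9/1030 = 1.0057 A, so P_out = 1035.9 × 1.0057 = 1041.8 W.
All ideal ⇒ P_in = P_out, so I_supply = 1041.8/240 = 4.34 A.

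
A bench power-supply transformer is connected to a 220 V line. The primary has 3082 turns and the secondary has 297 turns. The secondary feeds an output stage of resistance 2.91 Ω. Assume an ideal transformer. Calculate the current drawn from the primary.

V_s = V_p × N_s/N_p = 220 × 297/3082 = 21.201 V.
I_s = V_s/R = 21.201/2.91 = 7.2854 A.
For an ideal transformer I_p N_p = I_s N_s, so I_p = 7.2854 × 297/3082 = 0.702 A.

I_p ≈ 0.702 A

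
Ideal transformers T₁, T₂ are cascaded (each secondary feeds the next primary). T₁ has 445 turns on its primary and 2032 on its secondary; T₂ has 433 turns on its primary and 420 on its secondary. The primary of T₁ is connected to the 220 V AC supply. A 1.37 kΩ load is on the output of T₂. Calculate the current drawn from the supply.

I_supply ≈ 3.15 A

Secondary of T₁: V = 220.00 × 2032/445 = 1004.6 V.
Secondary of T₂: V = 1004.6 × 420/433 = 974.42 V.
I_load = 974.42/1370 = 0.71126 A, so P_out = 974.42 × 0.71126 = 693.07 W.
All ideal ⇒ P_in = P_out, so I_supply = 693.07/220 = 3.15 A.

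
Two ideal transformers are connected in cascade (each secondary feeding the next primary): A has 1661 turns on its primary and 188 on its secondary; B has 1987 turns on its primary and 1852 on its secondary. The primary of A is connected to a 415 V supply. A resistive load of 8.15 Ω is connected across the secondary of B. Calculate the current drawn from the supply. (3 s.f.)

After A: V = 415.00 × 188/1661 = 46.972 V.
After B: V = 46.972 × 1852/1987 = 43.780 V.
I_load = 43.780/8.15 = 5.3718 A, so P_out = 43.780 × 5.3718 = 235.18 W.
All ideal ⇒ P_in = P_out, so I_supply = 235.18/415 = 0.567 A.

I_supply ≈ 0.567 A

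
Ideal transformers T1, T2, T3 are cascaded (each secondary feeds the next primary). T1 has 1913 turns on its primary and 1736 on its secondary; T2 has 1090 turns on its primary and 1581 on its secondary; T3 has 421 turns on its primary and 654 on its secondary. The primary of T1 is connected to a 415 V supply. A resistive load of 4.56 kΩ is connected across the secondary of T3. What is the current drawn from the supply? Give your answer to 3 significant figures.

Secondary of T1: V = 415.00 × 1736/1913 = 376.60 V.
Secondary of T2: V = 376.60 × 1581/1090 = 546.25 V.
Secondary of T3: V = 546.25 × 654/421 = 848.56 V.
I_load = 848.56/4560 = 0.18609 A, so P_out = 848.56 × 0.18609 = 157.91 W.
All ideal ⇒ P_in = P_out, so I_supply = 157.91/415 = 0.381 A.

I_supply ≈ 0.381 A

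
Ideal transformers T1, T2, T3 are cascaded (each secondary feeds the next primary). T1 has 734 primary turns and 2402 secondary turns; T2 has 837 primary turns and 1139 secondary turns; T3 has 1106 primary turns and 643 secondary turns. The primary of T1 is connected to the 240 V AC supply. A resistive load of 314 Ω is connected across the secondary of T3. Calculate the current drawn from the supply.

Secondary of T1: V = 240.00 × 2402/734 = 785.40 V.
Secondary of T2: V = 785.40 × 1139/837 = 1068.8 V.
Secondary of T3: V = 1068.8 × 643/1106 = 621.36 V.
I_load = 621.36/314 = 1.9788 A, so P_out = 621.36 × 1.9788 = 1229.6 W.
All ideal ⇒ P_in = P_out, so I_supply = 1229.6/240 = 5.12 A.

I_supply ≈ 5.12 A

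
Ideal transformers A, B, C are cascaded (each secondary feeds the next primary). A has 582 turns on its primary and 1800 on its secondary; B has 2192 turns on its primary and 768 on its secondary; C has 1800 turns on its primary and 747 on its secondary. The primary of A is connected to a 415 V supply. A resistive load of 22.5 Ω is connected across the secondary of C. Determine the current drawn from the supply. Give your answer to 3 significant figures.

Secondary of A: V = 415.00 × 1800/582 = 1283.5 V.
Secondary of B: V = 1283.5 × 768/2192 = 449.70 V.
Secondary of C: V = 449.70 × 747/1800 = 186.62 V.
I_load = 186.62/22.5 = 8.2944 A, so P_out = 186.62 × 8.2944 = 1547.9 W.
All ideal ⇒ P_in = P_out, so I_supply = 1547.9/415 = 3.73 A.

I_supply ≈ 3.73 A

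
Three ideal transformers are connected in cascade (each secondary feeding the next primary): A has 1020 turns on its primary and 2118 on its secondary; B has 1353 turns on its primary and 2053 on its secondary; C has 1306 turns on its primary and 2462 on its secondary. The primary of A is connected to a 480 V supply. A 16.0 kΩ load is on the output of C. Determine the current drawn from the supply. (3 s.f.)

Secondary of A: V = 480.00 × 2118/1020 = 996.71 V.
Secondary of B: V = 996.71 × 2053/1353 = 1512.4 V.
Secondary of C: V = 1512.4 × 2462/1306 = 2851.0 V.
I_load = 2851.0/16000 = 0.17819 A, so P_out = 2851.0 × 0.17819 = 508.03 W.
All ideal ⇒ P_in = P_out, so I_supply = 508.03/480 = 1.06 A.

I_supply ≈ 1.06 A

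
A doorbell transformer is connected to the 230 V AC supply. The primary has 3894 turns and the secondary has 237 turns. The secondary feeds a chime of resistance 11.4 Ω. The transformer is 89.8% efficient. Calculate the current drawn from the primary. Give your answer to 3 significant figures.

V_s = 230 × 237/3894 = 13.998 V.
I_s = V_s/R = 13.998/11.4 = 1.2279 A.
P_out = V_s I_s = 13.998 × 1.2279 = 17.189 W.
P_in = P_out/η = 17.189/0.898 = 19.142 W.
I_p = P_in/V_p = 19.142/230 = 0.0832 A.

I_p ≈ 0.0832 A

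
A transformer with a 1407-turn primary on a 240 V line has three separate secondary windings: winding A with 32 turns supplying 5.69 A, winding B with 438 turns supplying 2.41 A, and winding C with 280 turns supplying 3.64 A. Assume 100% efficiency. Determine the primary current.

I_p ≈ 1.60 A

V_A = 240 × 32/1407 = 5.4584 V; V_B = 240 × 438/1407 = 74.712 V; V_C = 240 × 280/1407 = 47.761 V.
P_out = V_A I_A + V_B I_B + V_C I_C = 5.4584×5.69 + 74.712×2.41 + 47.761×3.64 = 31.058 + 180.06 + 173.85 = 384.97 W.
Ideal ⇒ P_in = P_out, so I_p = P_out/V_p = 384.97/240 = 1.60 A.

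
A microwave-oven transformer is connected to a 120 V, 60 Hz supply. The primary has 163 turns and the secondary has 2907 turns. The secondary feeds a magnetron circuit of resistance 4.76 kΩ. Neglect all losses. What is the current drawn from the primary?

I_p ≈ 8.02 A

V_s = V_p × N_s/N_p = 120 × 2907/163 = 2140.1 V.
I_s = V_s/R = 2140.1/4760 = 0.44961 A.
For an ideal transformer I_p N_p = I_s N_s, so I_p = 0.44961 × 2907/163 = 8.02 A.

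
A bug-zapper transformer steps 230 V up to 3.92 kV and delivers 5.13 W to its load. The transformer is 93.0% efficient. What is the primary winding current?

P_in = P_out/η = 5.13/0.930 = 5.5161 W.
I_p = P_in/V_p = 5.5161/230 = 0.0240 A.

I_p ≈ 0.0240 A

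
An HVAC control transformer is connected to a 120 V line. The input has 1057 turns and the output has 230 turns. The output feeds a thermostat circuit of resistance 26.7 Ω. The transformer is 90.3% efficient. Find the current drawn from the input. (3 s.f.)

V_out = 120 × 230/1057 = 26.112 V.
I_out = V_out/R = 26.112/26.7 = 0.97796 A.
P_out = V_out I_out = 26.112 × 0.97796 = 25.536 W.
P_in = P_out/η = 25.536/0.903 = 28.279 W.
I_in = P_in/V_in = 28.279/120 = 0.236 A.

I_in ≈ 0.236 A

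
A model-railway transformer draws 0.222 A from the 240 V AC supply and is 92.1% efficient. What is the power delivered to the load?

P_out ≈ 49.1 W

P_in = V_p I_p = 240 × 0.222 = 53.280 W.
P_out = η P_in = 0.921 × 53.280 = 49.1 W.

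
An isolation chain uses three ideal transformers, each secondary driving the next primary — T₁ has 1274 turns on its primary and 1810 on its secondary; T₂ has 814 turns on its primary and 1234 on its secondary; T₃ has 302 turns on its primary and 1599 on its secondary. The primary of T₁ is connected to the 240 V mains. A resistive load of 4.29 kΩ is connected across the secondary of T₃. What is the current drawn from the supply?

Secondary of T₁: V = 240.00 × 1810/1274 = 340.97 V.
Secondary of T₂: V = 340.97 × 1234/814 = 516.91 V.
Secondary of T₃: V = 516.91 × 1599/302 = 2736.9 V.
I_load = 2736.9/4290 = 0.63796 A, so P_out = 2736.9 × 0.63796 = 1746.0 W.
All ideal ⇒ P_in = P_out, so I_supply = 1746.0/240 = 7.28 A.

I_supply ≈ 7.28 A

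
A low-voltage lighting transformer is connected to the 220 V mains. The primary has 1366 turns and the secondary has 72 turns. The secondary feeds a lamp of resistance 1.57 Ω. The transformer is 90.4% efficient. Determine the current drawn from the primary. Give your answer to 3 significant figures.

V_s = 220 × 72/1366 = 11.596 V.
I_s = V_s/R = 11.596/1.57 = 7.3859 A.
P_out = V_s I_s = 11.596 × 7.3859 = 85.646 W.
P_in = P_out/η = 85.646/0.904 = 94.742 W.
I_p = P_in/V_p = 94.742/220 = 0.431 A.

I_p ≈ 0.431 A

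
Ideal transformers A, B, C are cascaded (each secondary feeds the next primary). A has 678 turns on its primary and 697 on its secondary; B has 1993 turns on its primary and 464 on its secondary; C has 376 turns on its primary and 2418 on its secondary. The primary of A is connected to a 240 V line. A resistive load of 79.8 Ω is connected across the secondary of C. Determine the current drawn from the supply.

After A: V = 240.00 × 697/678 = 246.73 V.
After B: V = 246.73 × 464/1993 = 57.441 V.
After C: V = 57.441 × 2418/376 = 369.40 V.
I_load = 369.40/79.8 = 4.6290 A, so P_out = 369.40 × 4.6290 = 1710.0 W.
All ideal ⇒ P_in = P_out, so I_supply = 1710.0/240 = 7.12 A.

I_supply ≈ 7.12 A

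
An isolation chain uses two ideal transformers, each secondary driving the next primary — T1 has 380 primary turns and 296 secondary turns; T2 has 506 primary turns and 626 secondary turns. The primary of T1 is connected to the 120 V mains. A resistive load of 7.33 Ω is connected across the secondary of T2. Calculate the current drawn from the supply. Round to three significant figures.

Secondary of T1: V = 120.00 × 296/380 = 93.474 V.
Secondary of T2: V = 93.474 × 626/506 = 115.64 V.
I_load = 115.64/7.33 = 15.776 A, so P_out = 115.64 × 15.776 = 1824.4 W.
All ideal ⇒ P_in = P_out, so I_supply = 1824.4/120 = 15.2 A.

I_supply ≈ 15.2 A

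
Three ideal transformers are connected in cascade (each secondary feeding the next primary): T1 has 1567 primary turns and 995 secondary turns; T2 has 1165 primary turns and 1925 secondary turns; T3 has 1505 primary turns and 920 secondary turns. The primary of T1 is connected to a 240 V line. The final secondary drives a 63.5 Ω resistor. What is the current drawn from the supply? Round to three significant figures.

Secondary of T1: V = 240.00 × 995/1567 = 152.39 V.
Secondary of T2: V = 152.39 × 1925/1165 = 251.81 V.
Secondary of T3: V = 251.81 × 920/1505 = 153.93 V.
I_load = 153.93/63.5 = 2.4241 A, so P_out = 153.93 × 2.4241 = 373.14 W.
All ideal ⇒ P_in = P_out, so I_supply = 373.14/240 = 1.55 A.

I_supply ≈ 1.55 A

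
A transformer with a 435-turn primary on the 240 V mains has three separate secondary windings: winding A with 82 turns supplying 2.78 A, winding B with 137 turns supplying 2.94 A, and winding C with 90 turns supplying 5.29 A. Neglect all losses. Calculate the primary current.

I_p ≈ 2.54 A

V_A = 240 × 82/435 = 45.241 V; V_B = 240 × 137/435 = 75.586 V; V_C = 240 × 90/435 = 49.655 V.
P_out = V_A I_A + V_B I_B + V_C I_C = 45.241×2.78 + 75.586×2.94 + 49.655×5.29 = 125.77 + 222.22 + 262.68 = 610.67 W.
Ideal ⇒ P_in = P_out, so I_p = P_out/V_p = 610.67/240 = 2.54 A.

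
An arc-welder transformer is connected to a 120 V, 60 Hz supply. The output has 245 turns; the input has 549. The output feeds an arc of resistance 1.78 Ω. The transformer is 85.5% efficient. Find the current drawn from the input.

I_in ≈ 15.7 A

V_out = 120 × 245/549 = 53.552 V.
I_out = V_out/R = 53.552/1.78 = 30.085 A.
P_out = V_out I_out = 53.552 × 30.085 = 1611.1 W.
P_in = P_out/η = 1611.1/0.855 = 1884.4 W.
I_in = P_in/V_in = 1884.4/120 = 15.7 A.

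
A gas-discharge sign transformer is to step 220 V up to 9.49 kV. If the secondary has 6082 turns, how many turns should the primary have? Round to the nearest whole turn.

N_p = 141 turns

N_p/N_s = V_p/V_s, so N_p = 6082 × 220/9490 = 141.0 ≈ 141 turns.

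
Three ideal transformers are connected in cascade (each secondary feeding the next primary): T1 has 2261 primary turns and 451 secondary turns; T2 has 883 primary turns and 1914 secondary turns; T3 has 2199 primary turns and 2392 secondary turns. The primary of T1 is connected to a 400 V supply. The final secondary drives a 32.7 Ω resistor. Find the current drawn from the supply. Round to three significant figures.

After T1: V = 400.00 × 451/2261 = 79.788 V.
After T2: V = 79.788 × 1914/883 = 172.95 V.
After T3: V = 172.95 × 2392/2199 = 188.13 V.
I_load = 188.13/32.7 = 5.7531 A, so P_out = 188.13 × 5.7531 = 1082.3 W.
All ideal ⇒ P_in = P_out, so I_supply = 1082.3/400 = 2.71 A.

I_supply ≈ 2.71 A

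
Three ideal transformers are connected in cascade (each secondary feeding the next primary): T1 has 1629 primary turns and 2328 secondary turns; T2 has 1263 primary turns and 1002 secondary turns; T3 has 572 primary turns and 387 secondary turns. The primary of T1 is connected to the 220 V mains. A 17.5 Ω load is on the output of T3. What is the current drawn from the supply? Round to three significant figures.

I_supply ≈ 7.40 A

After T1: V = 220.00 × 2328/1629 = 314.40 V.
After T2: V = 314.40 × 1002/1263 = 249.43 V.
After T3: V = 249.43 × 387/572 = 168.76 V.
I_load = 168.76/17.5 = 9.6433 A, so P_out = 168.76 × 9.6433 = 1627.4 W.
All ideal ⇒ P_in = P_out, so I_supply = 1627.4/220 = 7.40 A.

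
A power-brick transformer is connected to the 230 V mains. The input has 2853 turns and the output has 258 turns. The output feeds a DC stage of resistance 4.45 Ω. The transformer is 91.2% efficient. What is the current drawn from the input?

I_in ≈ 0.463 A

V_out = 230 × 258/2853 = 20.799 V.
I_out = V_out/R = 20.799/4.45 = 4.6740 A.
P_out = V_out I_out = 20.799 × 4.6740 = 97.215 W.
P_in = P_out/η = 97.215/0.912 = 106.59 W.
I_in = P_in/V_in = 106.59/230 = 0.463 A.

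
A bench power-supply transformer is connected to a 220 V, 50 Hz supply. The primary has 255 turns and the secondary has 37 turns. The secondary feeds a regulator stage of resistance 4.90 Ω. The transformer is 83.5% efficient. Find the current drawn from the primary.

V_s = 220 × 37/255 = 31.922 V.
I_s = V_s/R = 31.922/4.90 = 6.5146 A.
P_out = V_s I_s = 31.922 × 6.5146 = 207.96 W.
P_in = P_out/η = 207.96/0.835 = 249.05 W.
I_p = P_in/V_p = 249.05/220 = 1.13 A.

I_p ≈ 1.13 A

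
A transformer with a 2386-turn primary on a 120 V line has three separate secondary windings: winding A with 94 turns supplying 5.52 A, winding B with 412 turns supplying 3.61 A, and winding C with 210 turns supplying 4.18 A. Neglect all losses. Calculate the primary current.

I_p ≈ 1.21 A

V_A = 120 × 94/2386 = 4.7276 V; V_B = 120 × 412/2386 = 20.721 V; V_C = 120 × 210/2386 = 10.562 V.
P_out = V_A I_A + V_B I_B + V_C I_C = 4.7276×5.52 + 20.721×3.61 + 10.562×4.18 = 26.096 + 74.802 + 44.148 = 145.05 W.
Ideal ⇒ P_in = P_out, so I_p = P_out/V_p = 145.05/120 = 1.21 A.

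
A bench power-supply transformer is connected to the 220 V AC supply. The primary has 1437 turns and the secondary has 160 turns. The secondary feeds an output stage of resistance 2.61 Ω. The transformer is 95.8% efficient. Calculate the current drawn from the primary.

V_s = 220 × 160/1437 = 24.495 V.
I_s = V_s/R = 24.495/2.61 = 9.3852 A.
P_out = V_s I_s = 24.495 × 9.3852 = 229.90 W.
P_in = P_out/η = 229.90/0.958 = 239.97 W.
I_p = P_in/V_p = 239.97/220 = 1.09 A.

I_p ≈ 1.09 A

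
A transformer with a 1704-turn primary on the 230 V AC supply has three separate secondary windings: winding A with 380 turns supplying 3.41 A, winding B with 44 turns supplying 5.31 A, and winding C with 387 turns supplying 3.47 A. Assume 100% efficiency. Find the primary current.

V_A = 230 × 380/1704 = 51.291 V; V_B = 230 × 44/1704 = 5.9390 V; V_C = 230 × 387/1704 = 52.236 V.
P_out = V_A I_A + V_B I_B + V_C I_C = 51.291×3.41 + 5.9390×5.31 + 52.236×3.47 = 174.90 + 31.536 + 181.26 = 387.70 W.
Ideal ⇒ P_in = P_out, so I_p = P_out/V_p = 387.70/230 = 1.69 A.

I_p ≈ 1.69 A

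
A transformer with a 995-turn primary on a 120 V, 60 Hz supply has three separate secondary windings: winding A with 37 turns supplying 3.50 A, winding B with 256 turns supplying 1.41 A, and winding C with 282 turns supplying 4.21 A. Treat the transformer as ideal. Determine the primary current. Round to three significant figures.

I_p ≈ 1.69 A

V_A = 120 × 37/995 = 4.4623 V; V_B = 120 × 256/995 = 30.874 V; V_C = 120 × 282/995 = 34.010 V.
P_out = V_A I_A + V_B I_B + V_C I_C = 4.4623×3.50 + 30.874×1.41 + 34.010×4.21 = 15.618 + 43.533 + 143.18 = 202.33 W.
Ideal ⇒ P_in = P_out, so I_p = P_out/V_p = 202.33/120 = 1.69 A.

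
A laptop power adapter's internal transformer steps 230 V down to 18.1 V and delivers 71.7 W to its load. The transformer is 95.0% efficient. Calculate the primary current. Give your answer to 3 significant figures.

I_p ≈ 0.328 A

P_in = P_out/η = 71.7/0.950 = 75.474 W.
I_p = P_in/V_p = 75.474/230 = 0.328 A.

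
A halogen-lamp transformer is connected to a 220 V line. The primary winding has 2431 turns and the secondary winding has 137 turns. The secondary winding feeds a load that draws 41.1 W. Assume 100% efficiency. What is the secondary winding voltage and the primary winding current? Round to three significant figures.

V_s ≈ 12.4 V, I_p ≈ 0.187 A

V_s = V_p × N_s/N_p = 220 × 137/2431 = 12.398 V.
I_s = P/V_s = 41.1/12.398 = 3.3150 A.
I_p = I_s × N_s/N_p = 3.3150 × 137/2431 = 0.187 A.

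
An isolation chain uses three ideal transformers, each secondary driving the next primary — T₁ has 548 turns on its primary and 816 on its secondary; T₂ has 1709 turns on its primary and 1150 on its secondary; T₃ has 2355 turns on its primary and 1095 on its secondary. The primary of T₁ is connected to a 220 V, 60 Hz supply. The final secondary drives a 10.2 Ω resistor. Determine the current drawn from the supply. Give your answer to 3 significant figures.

I_supply ≈ 4.68 A

After T₁: V = 220.00 × 816/548 = 327.59 V.
After T₂: V = 327.59 × 1150/1709 = 220.44 V.
After T₃: V = 220.44 × 1095/2355 = 102.50 V.
I_load = 102.50/10.2 = 10.049 A, so P_out = 102.50 × 10.049 = 1030.0 W.
All ideal ⇒ P_in = P_out, so I_supply = 1030.0/220 = 4.68 A.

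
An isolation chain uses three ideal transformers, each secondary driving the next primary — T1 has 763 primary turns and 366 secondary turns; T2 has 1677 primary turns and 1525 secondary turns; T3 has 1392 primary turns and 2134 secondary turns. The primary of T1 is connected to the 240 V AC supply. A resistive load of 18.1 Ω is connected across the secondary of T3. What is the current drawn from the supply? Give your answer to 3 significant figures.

Secondary of T1: V = 240.00 × 366/763 = 115.12 V.
Secondary of T2: V = 115.12 × 1525/1677 = 104.69 V.
Secondary of T3: V = 104.69 × 2134/1392 = 160.49 V.
I_load = 160.49/18.1 = 8.8671 A, so P_out = 160.49 × 8.8671 = 1423.1 W.
All ideal ⇒ P_in = P_out, so I_supply = 1423.1/240 = 5.93 A.

I_supply ≈ 5.93 A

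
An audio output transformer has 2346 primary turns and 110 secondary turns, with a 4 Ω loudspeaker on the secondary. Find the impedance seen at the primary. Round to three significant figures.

Z_p ≈ 1820 Ω

Z_p = (N_p/N_s)² × Z_s = (2346/110)² × 4 = 1820 Ω.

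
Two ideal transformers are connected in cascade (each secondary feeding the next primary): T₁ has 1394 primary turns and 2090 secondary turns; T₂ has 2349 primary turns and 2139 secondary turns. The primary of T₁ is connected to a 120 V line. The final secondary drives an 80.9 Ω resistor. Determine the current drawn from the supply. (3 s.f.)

I_supply ≈ 2.76 A

Secondary of T₁: V = 120.00 × 2090/1394 = 179.91 V.
Secondary of T₂: V = 179.91 × 2139/2349 = 163.83 V.
I_load = 163.83/80.9 = 2.0251 A, so P_out = 163.83 × 2.0251 = 331.77 W.
All ideal ⇒ P_in = P_out, so I_supply = 331.77/120 = 2.76 A.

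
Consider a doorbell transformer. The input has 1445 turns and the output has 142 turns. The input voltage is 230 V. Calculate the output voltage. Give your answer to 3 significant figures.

V_out ≈ 22.6 V

V_out/V_in = N_out/N_in, so V_out = 230 × 142/1445 = 22.6 V.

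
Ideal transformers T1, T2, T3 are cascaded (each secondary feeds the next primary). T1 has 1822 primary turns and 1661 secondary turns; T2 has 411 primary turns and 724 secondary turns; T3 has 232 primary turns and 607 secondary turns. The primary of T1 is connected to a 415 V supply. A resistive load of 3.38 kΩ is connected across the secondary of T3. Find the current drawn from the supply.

I_supply ≈ 2.17 A

Secondary of T1: V = 415.00 × 1661/1822 = 378.33 V.
Secondary of T2: V = 378.33 × 724/411 = 666.45 V.
Secondary of T3: V = 666.45 × 607/232 = 1743.7 V.
I_load = 1743.7/3380 = 0.51588 A, so P_out = 1743.7 × 0.51588 = 899.53 W.
All ideal ⇒ P_in = P_out, so I_supply = 899.53/415 = 2.17 A.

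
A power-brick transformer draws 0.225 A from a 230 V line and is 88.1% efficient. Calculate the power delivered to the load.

P_out ≈ 45.6 W

P_in = V_p I_p = 230 × 0.225 = 51.750 W.
P_out = η P_in = 0.881 × 51.750 = 45.6 W.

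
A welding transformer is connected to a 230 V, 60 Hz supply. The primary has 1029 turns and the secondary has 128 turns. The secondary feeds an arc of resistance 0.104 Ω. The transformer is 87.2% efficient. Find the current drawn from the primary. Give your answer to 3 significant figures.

I_p ≈ 39.2 A

V_s = 230 × 128/1029 = 28.610 V.
I_s = V_s/R = 28.610/0.104 = 275.10 A.
P_out = V_s I_s = 28.610 × 275.10 = 7870.7 W.
P_in = P_out/η = 7870.7/0.872 = 9026.0 W.
I_p = P_in/V_p = 9026.0/230 = 39.2 A.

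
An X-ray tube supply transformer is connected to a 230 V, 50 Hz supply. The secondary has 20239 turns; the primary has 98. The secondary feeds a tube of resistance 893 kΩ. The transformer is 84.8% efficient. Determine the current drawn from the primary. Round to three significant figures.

V_s = 230 × 20239/98 = 47500 V.
I_s = V_s/R = 47500/893000 = 0.053191 A.
P_out = V_s I_s = 47500 × 0.053191 = 2526.6 W.
P_in = P_out/η = 2526.6/0.848 = 2979.4 W.
I_p = P_in/V_p = 2979.4/230 = 13.0 A.

I_p ≈ 13.0 A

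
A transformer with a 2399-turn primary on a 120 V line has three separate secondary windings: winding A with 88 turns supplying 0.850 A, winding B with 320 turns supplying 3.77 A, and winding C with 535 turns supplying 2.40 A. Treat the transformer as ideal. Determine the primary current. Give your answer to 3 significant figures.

I_p ≈ 1.07 A

V_A = 120 × 88/2399 = 4.4018 V; V_B = 120 × 320/2399 = 16.007 V; V_C = 120 × 535/2399 = 26.761 V.
P_out = V_A I_A + V_B I_B + V_C I_C = 4.4018×0.850 + 16.007×3.77 + 26.761×2.40 = 3.7416 + 60.345 + 64.227 = 128.31 W.
Ideal ⇒ P_in = P_out, so I_p = P_out/V_p = 128.31/120 = 1.07 A.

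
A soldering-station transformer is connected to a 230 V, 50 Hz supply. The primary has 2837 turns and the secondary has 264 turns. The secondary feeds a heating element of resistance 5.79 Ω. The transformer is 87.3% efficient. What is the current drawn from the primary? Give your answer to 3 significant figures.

I_p ≈ 0.394 A

V_s = 230 × 264/2837 = 21.403 V.
I_s = V_s/R = 21.403/5.79 = 3.6965 A.
P_out = V_s I_s = 21.403 × 3.6965 = 79.116 W.
P_in = P_out/η = 79.116/0.873 = 90.626 W.
I_p = P_in/V_p = 90.626/230 = 0.394 A.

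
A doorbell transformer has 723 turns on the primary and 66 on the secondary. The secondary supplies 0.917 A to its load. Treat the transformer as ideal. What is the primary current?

I_p ≈ 0.0837 A

For an ideal transformer I_p/I_s = N_s/N_p, so I_p = 0.917 × 66/723 = 0.0837 A.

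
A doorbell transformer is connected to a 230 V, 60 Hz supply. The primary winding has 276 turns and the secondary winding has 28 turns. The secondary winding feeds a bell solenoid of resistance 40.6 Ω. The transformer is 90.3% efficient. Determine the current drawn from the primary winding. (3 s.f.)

I_p ≈ 0.0646 A

V_s = 230 × 28/276 = 23.333 V.
I_s = V_s/R = 23.333/40.6 = 0.57471 A.
P_out = V_s I_s = 23.333 × 0.57471 = 13.410 W.
P_in = P_out/η = 13.410/0.903 = 14.850 W.
I_p = P_in/V_p = 14.850/230 = 0.0646 A.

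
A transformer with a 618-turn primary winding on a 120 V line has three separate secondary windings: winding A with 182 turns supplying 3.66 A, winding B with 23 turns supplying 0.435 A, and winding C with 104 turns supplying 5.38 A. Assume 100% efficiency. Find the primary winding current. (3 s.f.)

I_p ≈ 2.00 A

V_A = 120 × 182/618 = 35.340 V; V_B = 120 × 23/618 = 4.4660 V; V_C = 120 × 104/618 = 20.194 V.
P_out = V_A I_A + V_B I_B + V_C I_C = 35.340×3.66 + 4.4660×0.435 + 20.194×5.38 = 129.34 + 1.9427 + 108.64 = 239.93 W.
Ideal ⇒ P_in = P_out, so I_p = P_out/V_p = 239.93/120 = 2.00 A.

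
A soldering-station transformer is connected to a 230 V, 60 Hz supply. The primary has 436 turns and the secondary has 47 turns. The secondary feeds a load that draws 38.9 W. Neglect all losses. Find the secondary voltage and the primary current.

V_s ≈ 24.8 V, I_p ≈ 0.169 A

V_s = V_p × N_s/N_p = 230 × 47/436 = 24.794 V.
I_s = P/V_s = 38.9/24.794 = 1.5690 A.
I_p = I_s × N_s/N_p = 1.5690 × 47/436 = 0.169 A.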